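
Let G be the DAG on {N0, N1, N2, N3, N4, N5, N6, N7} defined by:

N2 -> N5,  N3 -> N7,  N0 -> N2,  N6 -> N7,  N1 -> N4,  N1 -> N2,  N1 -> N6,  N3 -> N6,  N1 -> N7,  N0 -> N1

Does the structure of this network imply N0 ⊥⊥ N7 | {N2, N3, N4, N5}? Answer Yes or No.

6 paths connect N0 and N7; each must be blocked for d-separation to hold:
  1. N0 → N1 → N6 → N7 — N1:chain[open]; N6:chain[open] ⇒ active
  2. N0 → N1 → N6 ← N3 → N7 — N1:chain[open]; N6:collider[blocks]; N3:fork[blocks] ⇒ blocked
  3. N0 → N1 → N7 — N1:chain[open] ⇒ active
  4. N0 → N2 ← N1 → N6 → N7 — N2:collider[open]; N1:fork[open]; N6:chain[open] ⇒ active
  5. N0 → N2 ← N1 → N6 ← N3 → N7 — N2:collider[open]; N1:fork[open]; N6:collider[blocks]; N3:fork[blocks] ⇒ blocked
  6. N0 → N2 ← N1 → N7 — N2:collider[open]; N1:fork[open] ⇒ active
At least one path is unblocked, so d-separation fails.

No — N0 and N7 are not d-separated given {N2, N3, N4, N5}.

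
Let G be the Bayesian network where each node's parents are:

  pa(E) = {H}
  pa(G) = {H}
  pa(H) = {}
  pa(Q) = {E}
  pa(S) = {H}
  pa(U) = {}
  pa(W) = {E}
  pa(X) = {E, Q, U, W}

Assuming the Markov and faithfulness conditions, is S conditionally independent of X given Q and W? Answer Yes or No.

No — S and X are not d-separated given {Q, W}.

3 paths connect S and X; each must be blocked for d-separation to hold:
  1. S ← H → E → Q → X — H:fork[open]; E:chain[open]; Q:chain[blocks] ⇒ blocked
  2. S ← H → E → W → X — H:fork[open]; E:chain[open]; W:chain[blocks] ⇒ blocked
  3. S ← H → E → X — H:fork[open]; E:chain[open] ⇒ active
At least one path is unblocked, so d-separation fails.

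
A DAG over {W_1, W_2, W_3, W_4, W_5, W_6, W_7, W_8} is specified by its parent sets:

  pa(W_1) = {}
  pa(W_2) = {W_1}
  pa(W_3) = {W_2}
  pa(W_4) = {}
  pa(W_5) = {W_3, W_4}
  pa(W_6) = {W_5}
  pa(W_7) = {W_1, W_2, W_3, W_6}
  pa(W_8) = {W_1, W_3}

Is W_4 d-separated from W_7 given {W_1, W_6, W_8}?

No

Enumerating the 6 paths from W_4 to W_7 and testing each for blocking by {W_1, W_6, W_8}:
  1. W_4 → W_5 ← W_3 → W_7 — W_5:collider[open]; W_3:fork[open] ⇒ active
  2. W_4 → W_5 ← W_3 ← W_2 → W_7 — W_5:collider[open]; W_3:chain[open]; W_2:fork[open] ⇒ active
  3. W_4 → W_5 ← W_3 ← W_2 ← W_1 → W_7 — W_5:collider[open]; W_3:chain[open]; W_2:chain[open]; W_1:fork[blocks] ⇒ blocked
  4. W_4 → W_5 ← W_3 → W_8 ← W_1 → W_7 — W_5:collider[open]; W_3:fork[open]; W_8:collider[open]; W_1:fork[blocks] ⇒ blocked
  5. W_4 → W_5 ← W_3 → W_8 ← W_1 → W_2 → W_7 — W_5:collider[open]; W_3:fork[open]; W_8:collider[open]; W_1:fork[blocks]; W_2:chain[open] ⇒ blocked
  6. W_4 → W_5 → W_6 → W_7 — W_5:chain[open]; W_6:chain[blocks] ⇒ blocked
At least one path is unblocked, so d-separation fails.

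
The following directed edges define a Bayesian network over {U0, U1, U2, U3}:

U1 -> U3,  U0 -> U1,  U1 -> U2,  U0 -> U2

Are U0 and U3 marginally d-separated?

We examine all 2 paths between U0 and U3:
Path 1: U0 → U1 → U3
  U1 is a chain and U1 is not conditioned on — no node blocks this path, so it is active.
Path 2: U0 → U2 ← U1 → U3
  U2 is a collider here and neither U2 nor any of its descendants is conditioned on, so the collider stays closed — the path is blocked at U2.
Since the path U0 → U1 → U3 is active, U0 and U3 are not d-separated given ∅.

No — U0 and U3 are not d-separated given ∅.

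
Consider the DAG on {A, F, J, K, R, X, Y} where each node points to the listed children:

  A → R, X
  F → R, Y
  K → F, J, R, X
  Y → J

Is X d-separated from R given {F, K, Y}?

No

We examine all 4 paths between X and R:
Path 1: X ← K → F → R
  K is a fork here and K is conditioned on, so the path is blocked at K.
Path 2: X ← K → J ← Y ← F → R
  K is a fork here and K is conditioned on, so the path is blocked at K.
Path 3: X ← K → R
  K is a fork here and K is conditioned on, so the path is blocked at K.
Path 4: X ← A → R
  A is a fork and A is not conditioned on — no node blocks this path, so it is active.
At least one path is unblocked, so d-separation fails.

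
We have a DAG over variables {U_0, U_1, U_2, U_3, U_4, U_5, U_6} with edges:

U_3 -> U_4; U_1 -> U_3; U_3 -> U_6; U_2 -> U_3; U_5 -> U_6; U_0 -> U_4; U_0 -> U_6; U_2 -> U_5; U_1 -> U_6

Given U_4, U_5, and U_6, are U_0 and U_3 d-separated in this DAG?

No

Enumerating the 4 paths from U_0 to U_3 and testing each for blocking by {U_4, U_5, U_6}:
Path 1: U_0 → U_4 ← U_3
  U_4 is a collider and U_4 is conditioned on, which opens it — no node blocks this path, so it is active.
Path 2: U_0 → U_6 ← U_1 → U_3
  U_6 is a collider and U_6 is conditioned on, which opens it; U_1 is a fork and U_1 is not conditioned on — no node blocks this path, so it is active.
Path 3: U_0 → U_6 ← U_3
  U_6 is a collider and U_6 is conditioned on, which opens it — no node blocks this path, so it is active.
Path 4: U_0 → U_6 ← U_5 ← U_2 → U_3
  U_5 is a chain here and U_5 is conditioned on, so the path is blocked at U_5.
Since the path U_0 → U_4 ← U_3 is active, U_0 and U_3 are not d-separated given {U_4, U_5, U_6}.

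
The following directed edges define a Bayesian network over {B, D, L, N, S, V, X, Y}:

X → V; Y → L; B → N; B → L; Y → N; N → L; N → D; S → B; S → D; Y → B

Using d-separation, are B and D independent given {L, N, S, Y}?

Yes

6 paths connect B and D; each must be blocked for d-separation to hold:
Path 1: B ← S → D
  S is a fork here and S is conditioned on, so the path is blocked at S.
Path 2: B → L ← N → D
  N is a fork here and N is conditioned on, so the path is blocked at N.
Path 3: B → L ← Y → N → D
  Y is a fork here and Y is conditioned on, so the path is blocked at Y.
Path 4: B → N → D
  N is a chain here and N is conditioned on, so the path is blocked at N.
Path 5: B ← Y → L ← N → D
  Y is a fork here and Y is conditioned on, so the path is blocked at Y.
Path 6: B ← Y → N → D
  Y is a fork here and Y is conditioned on, so the path is blocked at Y.
All paths are blocked; B ⊥ D | {L, N, S, Y} holds.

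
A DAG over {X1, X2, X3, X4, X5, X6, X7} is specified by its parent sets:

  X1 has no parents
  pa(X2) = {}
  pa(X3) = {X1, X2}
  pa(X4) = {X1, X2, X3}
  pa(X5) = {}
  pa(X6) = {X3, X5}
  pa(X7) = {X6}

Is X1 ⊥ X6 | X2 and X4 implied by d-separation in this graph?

3 paths connect X1 and X6; each must be blocked for d-separation to hold:
Path 1: X1 → X4 ← X3 → X6
  X4 is a collider and X4 is conditioned on, which opens it; X3 is a fork and X3 is not conditioned on — no node blocks this path, so it is active.
Path 2: X1 → X4 ← X2 → X3 → X6
  X2 is a fork here and X2 is conditioned on, so the path is blocked at X2.
Path 3: X1 → X3 → X6
  X3 is a chain and X3 is not conditioned on — no node blocks this path, so it is active.
Since the path X1 → X4 ← X3 → X6 is active, X1 and X6 are not d-separated given {X2, X4}.

No — X1 and X6 are not d-separated given {X2, X4}.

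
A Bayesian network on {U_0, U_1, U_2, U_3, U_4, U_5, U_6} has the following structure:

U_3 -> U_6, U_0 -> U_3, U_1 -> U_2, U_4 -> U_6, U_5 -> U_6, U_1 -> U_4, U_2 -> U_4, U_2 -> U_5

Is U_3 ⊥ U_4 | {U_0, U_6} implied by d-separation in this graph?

We examine all 3 paths between U_3 and U_4:
Path 1: U_3 → U_6 ← U_4
  U_6 is a collider and U_6 is conditioned on, which opens it — no node blocks this path, so it is active.
Path 2: U_3 → U_6 ← U_5 ← U_2 → U_4
  U_6 is a collider and U_6 is conditioned on, which opens it; U_5 is a chain and U_5 is not conditioned on; U_2 is a fork and U_2 is not conditioned on — no node blocks this path, so it is active.
Path 3: U_3 → U_6 ← U_5 ← U_2 ← U_1 → U_4
  U_6 is a collider and U_6 is conditioned on, which opens it; U_5 is a chain and U_5 is not conditioned on; U_2 is a chain and U_2 is not conditioned on; U_1 is a fork and U_1 is not conditioned on — no node blocks this path, so it is active.
Because an active path exists, U_3 and U_4 are not d-separated.

No — U_3 and U_4 are not d-separated given {U_0, U_6}.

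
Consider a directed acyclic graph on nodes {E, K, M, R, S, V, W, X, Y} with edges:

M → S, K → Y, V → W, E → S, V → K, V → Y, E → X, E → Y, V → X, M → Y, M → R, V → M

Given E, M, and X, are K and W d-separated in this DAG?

No — K and W are not d-separated given {E, M, X}.

There are 6 undirected paths between K and W; checking each against the conditioning set {E, M, X}:
Path 1: K ← V → W
  V is a fork and V is not conditioned on — no node blocks this path, so it is active.
Path 2: K → Y ← V → W
  Y is a collider here and neither Y nor any of its descendants is conditioned on, so the collider stays closed — the path is blocked at Y.
Path 3: K → Y ← M → S ← E → X ← V → W
  Y is a collider here and neither Y nor any of its descendants is conditioned on, so the collider stays closed — the path is blocked at Y.
Path 4: K → Y ← M ← V → W
  Y is a collider here and neither Y nor any of its descendants is conditioned on, so the collider stays closed — the path is blocked at Y.
Path 5: K → Y ← E → S ← M ← V → W
  Y is a collider here and neither Y nor any of its descendants is conditioned on, so the collider stays closed — the path is blocked at Y.
Path 6: K → Y ← E → X ← V → W
  Y is a collider here and neither Y nor any of its descendants is conditioned on, so the collider stays closed — the path is blocked at Y.
Because an active path exists, K and W are not d-separated.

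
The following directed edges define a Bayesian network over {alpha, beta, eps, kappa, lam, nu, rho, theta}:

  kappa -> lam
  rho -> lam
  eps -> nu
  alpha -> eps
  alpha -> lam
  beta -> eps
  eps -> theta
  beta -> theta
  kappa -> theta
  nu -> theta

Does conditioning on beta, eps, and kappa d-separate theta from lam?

We examine all 4 paths between theta and lam:
Path 1: theta ← nu ← eps ← alpha → lam
  eps is a chain here and eps is conditioned on, so the path is blocked at eps.
Path 2: theta ← beta → eps ← alpha → lam
  beta is a fork here and beta is conditioned on, so the path is blocked at beta.
Path 3: theta ← kappa → lam
  kappa is a fork here and kappa is conditioned on, so the path is blocked at kappa.
Path 4: theta ← eps ← alpha → lam
  eps is a chain here and eps is conditioned on, so the path is blocked at eps.
Every path is blocked, so theta and lam are d-separated given {beta, eps, kappa}.

Yes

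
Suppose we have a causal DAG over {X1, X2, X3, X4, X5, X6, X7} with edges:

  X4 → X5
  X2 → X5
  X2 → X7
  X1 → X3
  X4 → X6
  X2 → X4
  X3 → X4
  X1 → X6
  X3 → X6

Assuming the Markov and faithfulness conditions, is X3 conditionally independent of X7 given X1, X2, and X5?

Enumerating the 6 paths from X3 to X7 and testing each for blocking by {X1, X2, X5}:
Path 1: X3 ← X1 → X6 ← X4 ← X2 → X7
  X1 is a fork here and X1 is conditioned on, so the path is blocked at X1.
Path 2: X3 ← X1 → X6 ← X4 → X5 ← X2 → X7
  X1 is a fork here and X1 is conditioned on, so the path is blocked at X1.
Path 3: X3 → X6 ← X4 ← X2 → X7
  X6 is a collider here and neither X6 nor any of its descendants is conditioned on, so the collider stays closed — the path is blocked at X6.
Path 4: X3 → X6 ← X4 → X5 ← X2 → X7
  X6 is a collider here and neither X6 nor any of its descendants is conditioned on, so the collider stays closed — the path is blocked at X6.
Path 5: X3 → X4 ← X2 → X7
  X2 is a fork here and X2 is conditioned on, so the path is blocked at X2.
Path 6: X3 → X4 → X5 ← X2 → X7
  X2 is a fork here and X2 is conditioned on, so the path is blocked at X2.
All paths are blocked; X3 ⊥ X7 | {X1, X2, X5} holds.

Yes — X3 and X7 are d-separated given {X1, X2, X5}.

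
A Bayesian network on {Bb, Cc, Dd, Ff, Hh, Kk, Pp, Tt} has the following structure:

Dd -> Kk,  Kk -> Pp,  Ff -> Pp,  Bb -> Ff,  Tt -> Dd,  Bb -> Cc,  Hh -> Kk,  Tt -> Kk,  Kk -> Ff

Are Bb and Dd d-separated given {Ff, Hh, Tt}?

No — Bb and Dd are not d-separated given {Ff, Hh, Tt}.

Enumerating the 4 paths from Bb to Dd and testing each for blocking by {Ff, Hh, Tt}:
  1. Bb → Ff ← Kk ← Dd — Ff:collider[open]; Kk:chain[open] ⇒ active
  2. Bb → Ff ← Kk ← Tt → Dd — Ff:collider[open]; Kk:chain[open]; Tt:fork[blocks] ⇒ blocked
  3. Bb → Ff → Pp ← Kk ← Dd — Ff:chain[blocks]; Pp:collider[blocks]; Kk:chain[open] ⇒ blocked
  4. Bb → Ff → Pp ← Kk ← Tt → Dd — Ff:chain[blocks]; Pp:collider[blocks]; Kk:chain[open]; Tt:fork[blocks] ⇒ blocked
Since the path Bb → Ff ← Kk ← Dd is active, Bb and Dd are not d-separated given {Ff, Hh, Tt}.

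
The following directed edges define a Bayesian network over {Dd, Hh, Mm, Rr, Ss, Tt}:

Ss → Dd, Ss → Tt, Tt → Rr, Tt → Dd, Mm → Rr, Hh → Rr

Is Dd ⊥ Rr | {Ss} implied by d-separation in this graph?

There are 2 undirected paths between Dd and Rr; checking each against the conditioning set {Ss}:
Path 1: Dd ← Ss → Tt → Rr
  Ss is a fork here and Ss is conditioned on, so the path is blocked at Ss.
Path 2: Dd ← Tt → Rr
  Tt is a fork and Tt is not conditioned on — no node blocks this path, so it is active.
At least one path is unblocked, so d-separation fails.

No — Dd and Rr are not d-separated given {Ss}.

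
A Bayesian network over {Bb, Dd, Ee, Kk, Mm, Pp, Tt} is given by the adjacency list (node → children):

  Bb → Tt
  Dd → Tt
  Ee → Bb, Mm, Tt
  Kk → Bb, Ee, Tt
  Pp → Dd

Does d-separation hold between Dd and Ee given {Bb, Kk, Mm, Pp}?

We examine all 5 paths between Dd and Ee:
Path 1: Dd → Tt ← Kk → Ee
  Tt is a collider here and neither Tt nor any of its descendants is conditioned on, so the collider stays closed — the path is blocked at Tt.
Path 2: Dd → Tt ← Kk → Bb ← Ee
  Tt is a collider here and neither Tt nor any of its descendants is conditioned on, so the collider stays closed — the path is blocked at Tt.
Path 3: Dd → Tt ← Ee
  Tt is a collider here and neither Tt nor any of its descendants is conditioned on, so the collider stays closed — the path is blocked at Tt.
Path 4: Dd → Tt ← Bb ← Kk → Ee
  Tt is a collider here and neither Tt nor any of its descendants is conditioned on, so the collider stays closed — the path is blocked at Tt.
Path 5: Dd → Tt ← Bb ← Ee
  Tt is a collider here and neither Tt nor any of its descendants is conditioned on, so the collider stays closed — the path is blocked at Tt.
Since every path is blocked, d-separation holds.

Yes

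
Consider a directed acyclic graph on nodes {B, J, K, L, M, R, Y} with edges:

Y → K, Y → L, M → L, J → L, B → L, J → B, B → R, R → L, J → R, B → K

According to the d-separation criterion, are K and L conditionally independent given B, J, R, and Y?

Yes — K and L are d-separated given {B, J, R, Y}.

We examine all 6 paths between K and L:
Path 1: K ← B → R → L
  B is a fork here and B is conditioned on, so the path is blocked at B.
Path 2: K ← B → R ← J → L
  B is a fork here and B is conditioned on, so the path is blocked at B.
Path 3: K ← B → L
  B is a fork here and B is conditioned on, so the path is blocked at B.
Path 4: K ← B ← J → R → L
  B is a chain here and B is conditioned on, so the path is blocked at B.
Path 5: K ← B ← J → L
  B is a chain here and B is conditioned on, so the path is blocked at B.
Path 6: K ← Y → L
  Y is a fork here and Y is conditioned on, so the path is blocked at Y.
Every path is blocked, so K and L are d-separated given {B, J, R, Y}.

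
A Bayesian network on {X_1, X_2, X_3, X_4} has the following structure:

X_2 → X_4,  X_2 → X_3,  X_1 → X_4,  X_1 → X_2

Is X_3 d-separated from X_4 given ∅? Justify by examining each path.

2 paths connect X_3 and X_4; each must be blocked for d-separation to hold:
Path 1: X_3 ← X_2 ← X_1 → X_4
  X_2 is a chain and X_2 is not conditioned on; X_1 is a fork and X_1 is not conditioned on — no node blocks this path, so it is active.
Path 2: X_3 ← X_2 → X_4
  X_2 is a fork and X_2 is not conditioned on — no node blocks this path, so it is active.
Because an active path exists, X_3 and X_4 are not d-separated.

No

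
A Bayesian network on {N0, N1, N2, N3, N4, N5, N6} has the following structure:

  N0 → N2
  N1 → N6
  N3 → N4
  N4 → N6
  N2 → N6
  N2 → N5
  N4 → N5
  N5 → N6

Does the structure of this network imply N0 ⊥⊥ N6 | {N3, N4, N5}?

We examine all 3 paths between N0 and N6:
Path 1: N0 → N2 → N6
  N2 is a chain and N2 is not conditioned on — no node blocks this path, so it is active.
Path 2: N0 → N2 → N5 → N6
  N5 is a chain here and N5 is conditioned on, so the path is blocked at N5.
Path 3: N0 → N2 → N5 ← N4 → N6
  N4 is a fork here and N4 is conditioned on, so the path is blocked at N4.
At least one path is unblocked, so d-separation fails.

No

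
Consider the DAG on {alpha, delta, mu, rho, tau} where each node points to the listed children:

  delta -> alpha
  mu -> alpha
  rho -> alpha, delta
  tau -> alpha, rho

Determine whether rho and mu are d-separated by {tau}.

3 paths connect rho and mu; each must be blocked for d-separation to hold:
Path 1: rho ← tau → alpha ← mu
  tau is a fork here and tau is conditioned on, so the path is blocked at tau.
Path 2: rho → alpha ← mu
  alpha is a collider here and neither alpha nor any of its descendants is conditioned on, so the collider stays closed — the path is blocked at alpha.
Path 3: rho → delta → alpha ← mu
  alpha is a collider here and neither alpha nor any of its descendants is conditioned on, so the collider stays closed — the path is blocked at alpha.
Since every path is blocked, d-separation holds.

Yes — rho and mu are d-separated given {tau}.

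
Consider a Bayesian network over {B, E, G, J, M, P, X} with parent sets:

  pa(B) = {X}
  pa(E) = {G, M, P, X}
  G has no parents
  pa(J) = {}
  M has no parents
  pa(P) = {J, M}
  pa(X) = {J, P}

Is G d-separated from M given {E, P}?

Enumerating the 4 paths from G to M and testing each for blocking by {E, P}:
  1. G → E ← M — E:collider[open] ⇒ active
  2. G → E ← P ← M — E:collider[open]; P:chain[blocks] ⇒ blocked
  3. G → E ← X ← P ← M — E:collider[open]; X:chain[open]; P:chain[blocks] ⇒ blocked
  4. G → E ← X ← J → P ← M — E:collider[open]; X:chain[open]; J:fork[open]; P:collider[open] ⇒ active
Because an active path exists, G and M are not d-separated.

No — G and M are not d-separated given {E, P}.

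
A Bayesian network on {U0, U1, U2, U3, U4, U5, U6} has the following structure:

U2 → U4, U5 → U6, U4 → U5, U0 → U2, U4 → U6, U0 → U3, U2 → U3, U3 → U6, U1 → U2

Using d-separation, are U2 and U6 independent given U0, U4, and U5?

No

We examine all 4 paths between U2 and U6:
Path 1: U2 → U3 → U6
  U3 is a chain and U3 is not conditioned on — no node blocks this path, so it is active.
Path 2: U2 ← U0 → U3 → U6
  U0 is a fork here and U0 is conditioned on, so the path is blocked at U0.
Path 3: U2 → U4 → U6
  U4 is a chain here and U4 is conditioned on, so the path is blocked at U4.
Path 4: U2 → U4 → U5 → U6
  U4 is a chain here and U4 is conditioned on, so the path is blocked at U4.
Since the path U2 → U3 → U6 is active, U2 and U6 are not d-separated given {U0, U4, U5}.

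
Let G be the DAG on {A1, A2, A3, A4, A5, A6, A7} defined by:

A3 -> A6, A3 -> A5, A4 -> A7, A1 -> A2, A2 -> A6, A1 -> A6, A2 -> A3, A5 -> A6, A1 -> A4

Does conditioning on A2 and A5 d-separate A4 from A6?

No

We examine all 4 paths between A4 and A6:
Path 1: A4 ← A1 → A2 → A3 → A5 → A6
  A2 is a chain here and A2 is conditioned on, so the path is blocked at A2.
Path 2: A4 ← A1 → A2 → A3 → A6
  A2 is a chain here and A2 is conditioned on, so the path is blocked at A2.
Path 3: A4 ← A1 → A2 → A6
  A2 is a chain here and A2 is conditioned on, so the path is blocked at A2.
Path 4: A4 ← A1 → A6
  A1 is a fork and A1 is not conditioned on — no node blocks this path, so it is active.
At least one path is unblocked, so d-separation fails.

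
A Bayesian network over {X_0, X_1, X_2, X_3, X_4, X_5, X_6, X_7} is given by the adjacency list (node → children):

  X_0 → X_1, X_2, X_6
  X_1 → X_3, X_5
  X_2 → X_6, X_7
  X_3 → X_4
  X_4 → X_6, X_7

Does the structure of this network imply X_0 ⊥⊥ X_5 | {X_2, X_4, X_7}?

Enumerating the 5 paths from X_0 to X_5 and testing each for blocking by {X_2, X_4, X_7}:
Path 1: X_0 → X_2 → X_6 ← X_4 ← X_3 ← X_1 → X_5
  X_2 is a chain here and X_2 is conditioned on, so the path is blocked at X_2.
Path 2: X_0 → X_2 → X_7 ← X_4 ← X_3 ← X_1 → X_5
  X_2 is a chain here and X_2 is conditioned on, so the path is blocked at X_2.
Path 3: X_0 → X_1 → X_5
  X_1 is a chain and X_1 is not conditioned on — no node blocks this path, so it is active.
Path 4: X_0 → X_6 ← X_2 → X_7 ← X_4 ← X_3 ← X_1 → X_5
  X_6 is a collider here and neither X_6 nor any of its descendants is conditioned on, so the collider stays closed — the path is blocked at X_6.
Path 5: X_0 → X_6 ← X_4 ← X_3 ← X_1 → X_5
  X_6 is a collider here and neither X_6 nor any of its descendants is conditioned on, so the collider stays closed — the path is blocked at X_6.
Since the path X_0 → X_1 → X_5 is active, X_0 and X_5 are not d-separated given {X_2, X_4, X_7}.

No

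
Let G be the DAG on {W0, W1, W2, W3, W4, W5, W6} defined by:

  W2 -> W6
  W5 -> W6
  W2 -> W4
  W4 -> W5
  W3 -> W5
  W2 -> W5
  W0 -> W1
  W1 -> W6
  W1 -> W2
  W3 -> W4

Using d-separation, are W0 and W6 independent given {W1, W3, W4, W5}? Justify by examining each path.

We examine all 5 paths between W0 and W6:
Path 1: W0 → W1 → W6
  W1 is a chain here and W1 is conditioned on, so the path is blocked at W1.
Path 2: W0 → W1 → W2 → W6
  W1 is a chain here and W1 is conditioned on, so the path is blocked at W1.
Path 3: W0 → W1 → W2 → W4 → W5 → W6
  W1 is a chain here and W1 is conditioned on, so the path is blocked at W1.
Path 4: W0 → W1 → W2 → W4 ← W3 → W5 → W6
  W1 is a chain here and W1 is conditioned on, so the path is blocked at W1.
Path 5: W0 → W1 → W2 → W5 → W6
  W1 is a chain here and W1 is conditioned on, so the path is blocked at W1.
All paths are blocked; W0 ⊥ W6 | {W1, W3, W4, W5} holds.

Yes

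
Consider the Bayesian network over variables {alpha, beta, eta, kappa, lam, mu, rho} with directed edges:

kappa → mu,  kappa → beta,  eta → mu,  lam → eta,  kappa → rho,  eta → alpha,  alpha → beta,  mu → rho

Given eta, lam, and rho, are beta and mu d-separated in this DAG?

We examine all 3 paths between beta and mu:
  1. beta ← kappa → mu — kappa:fork[open] ⇒ active
  2. beta ← kappa → rho ← mu — kappa:fork[open]; rho:collider[open] ⇒ active
  3. beta ← alpha ← eta → mu — alpha:chain[open]; eta:fork[blocks] ⇒ blocked
At least one path is unblocked, so d-separation fails.

No — beta and mu are not d-separated given {eta, lam, rho}.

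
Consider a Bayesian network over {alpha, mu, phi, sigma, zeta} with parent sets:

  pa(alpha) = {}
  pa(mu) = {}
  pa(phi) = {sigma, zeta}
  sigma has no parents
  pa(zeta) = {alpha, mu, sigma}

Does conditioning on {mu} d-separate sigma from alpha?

Enumerating the 2 paths from sigma to alpha and testing each for blocking by {mu}:
Path 1: sigma → phi ← zeta ← alpha
  phi is a collider here and neither phi nor any of its descendants is conditioned on, so the collider stays closed — the path is blocked at phi.
Path 2: sigma → zeta ← alpha
  zeta is a collider here and neither zeta nor any of its descendants is conditioned on, so the collider stays closed — the path is blocked at zeta.
Every path is blocked, so sigma and alpha are d-separated given {mu}.

Yes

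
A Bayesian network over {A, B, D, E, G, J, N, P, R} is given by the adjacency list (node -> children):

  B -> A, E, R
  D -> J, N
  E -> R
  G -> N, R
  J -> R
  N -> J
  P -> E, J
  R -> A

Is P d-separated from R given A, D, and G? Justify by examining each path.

There are 6 undirected paths between P and R; checking each against the conditioning set {A, D, G}:
  1. P → J ← N ← G → R — J:collider[open]; N:chain[open]; G:fork[blocks] ⇒ blocked
  2. P → J ← D → N ← G → R — J:collider[open]; D:fork[blocks]; N:collider[open]; G:fork[blocks] ⇒ blocked
  3. P → J → R — J:chain[open] ⇒ active
  4. P → E ← B → A ← R — E:collider[open]; B:fork[open]; A:collider[open] ⇒ active
  5. P → E ← B → R — E:collider[open]; B:fork[open] ⇒ active
  6. P → E → R — E:chain[open] ⇒ active
Because an active path exists, P and R are not d-separated.

No — P and R are not d-separated given {A, D, G}.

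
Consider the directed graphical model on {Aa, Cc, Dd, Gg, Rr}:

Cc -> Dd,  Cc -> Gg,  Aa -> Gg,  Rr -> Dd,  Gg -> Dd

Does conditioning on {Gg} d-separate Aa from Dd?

No

There are 2 undirected paths between Aa and Dd; checking each against the conditioning set {Gg}:
Path 1: Aa → Gg → Dd
  Gg is a chain here and Gg is conditioned on, so the path is blocked at Gg.
Path 2: Aa → Gg ← Cc → Dd
  Gg is a collider and Gg is conditioned on, which opens it; Cc is a fork and Cc is not conditioned on — no node blocks this path, so it is active.
Since the path Aa → Gg ← Cc → Dd is active, Aa and Dd are not d-separated given {Gg}.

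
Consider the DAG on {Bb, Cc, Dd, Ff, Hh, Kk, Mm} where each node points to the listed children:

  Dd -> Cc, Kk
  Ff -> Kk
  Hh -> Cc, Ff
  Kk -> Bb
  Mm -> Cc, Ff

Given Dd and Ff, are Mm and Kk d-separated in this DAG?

Yes

Enumerating the 4 paths from Mm to Kk and testing each for blocking by {Dd, Ff}:
Path 1: Mm → Cc ← Dd → Kk
  Cc is a collider here and neither Cc nor any of its descendants is conditioned on, so the collider stays closed — the path is blocked at Cc.
Path 2: Mm → Cc ← Hh → Ff → Kk
  Cc is a collider here and neither Cc nor any of its descendants is conditioned on, so the collider stays closed — the path is blocked at Cc.
Path 3: Mm → Ff → Kk
  Ff is a chain here and Ff is conditioned on, so the path is blocked at Ff.
Path 4: Mm → Ff ← Hh → Cc ← Dd → Kk
  Cc is a collider here and neither Cc nor any of its descendants is conditioned on, so the collider stays closed — the path is blocked at Cc.
All paths are blocked; Mm ⊥ Kk | {Dd, Ff} holds.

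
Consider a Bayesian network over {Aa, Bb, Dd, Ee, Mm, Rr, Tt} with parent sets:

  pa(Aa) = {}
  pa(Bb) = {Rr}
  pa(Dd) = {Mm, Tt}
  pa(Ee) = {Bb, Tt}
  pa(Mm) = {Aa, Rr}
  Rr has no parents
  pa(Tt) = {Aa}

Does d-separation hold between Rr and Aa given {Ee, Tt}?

Yes

We examine all 4 paths between Rr and Aa:
Path 1: Rr → Mm ← Aa
  Mm is a collider here and neither Mm nor any of its descendants is conditioned on, so the collider stays closed — the path is blocked at Mm.
Path 2: Rr → Mm → Dd ← Tt ← Aa
  Dd is a collider here and neither Dd nor any of its descendants is conditioned on, so the collider stays closed — the path is blocked at Dd.
Path 3: Rr → Bb → Ee ← Tt ← Aa
  Tt is a chain here and Tt is conditioned on, so the path is blocked at Tt.
Path 4: Rr → Bb → Ee ← Tt → Dd ← Mm ← Aa
  Tt is a fork here and Tt is conditioned on, so the path is blocked at Tt.
Since every path is blocked, d-separation holds.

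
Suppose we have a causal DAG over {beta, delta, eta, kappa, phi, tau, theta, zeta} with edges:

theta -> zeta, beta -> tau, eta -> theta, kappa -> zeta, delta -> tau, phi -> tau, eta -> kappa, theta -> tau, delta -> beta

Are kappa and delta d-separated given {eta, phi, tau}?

4 paths connect kappa and delta; each must be blocked for d-separation to hold:
Path 1: kappa → zeta ← theta → tau ← beta ← delta
  zeta is a collider here and neither zeta nor any of its descendants is conditioned on, so the collider stays closed — the path is blocked at zeta.
Path 2: kappa → zeta ← theta → tau ← delta
  zeta is a collider here and neither zeta nor any of its descendants is conditioned on, so the collider stays closed — the path is blocked at zeta.
Path 3: kappa ← eta → theta → tau ← beta ← delta
  eta is a fork here and eta is conditioned on, so the path is blocked at eta.
Path 4: kappa ← eta → theta → tau ← delta
  eta is a fork here and eta is conditioned on, so the path is blocked at eta.
Every path is blocked, so kappa and delta are d-separated given {eta, phi, tau}.

Yes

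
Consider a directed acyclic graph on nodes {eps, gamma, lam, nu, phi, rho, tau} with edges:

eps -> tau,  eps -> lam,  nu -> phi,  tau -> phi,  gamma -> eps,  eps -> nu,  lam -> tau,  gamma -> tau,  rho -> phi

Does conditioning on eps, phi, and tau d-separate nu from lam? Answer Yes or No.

Yes — nu and lam are d-separated given {eps, phi, tau}.

There are 6 undirected paths between nu and lam; checking each against the conditioning set {eps, phi, tau}:
Path 1: nu → phi ← tau ← gamma → eps → lam
  tau is a chain here and tau is conditioned on, so the path is blocked at tau.
Path 2: nu → phi ← tau ← eps → lam
  tau is a chain here and tau is conditioned on, so the path is blocked at tau.
Path 3: nu → phi ← tau ← lam
  tau is a chain here and tau is conditioned on, so the path is blocked at tau.
Path 4: nu ← eps ← gamma → tau ← lam
  eps is a chain here and eps is conditioned on, so the path is blocked at eps.
Path 5: nu ← eps → tau ← lam
  eps is a fork here and eps is conditioned on, so the path is blocked at eps.
Path 6: nu ← eps → lam
  eps is a fork here and eps is conditioned on, so the path is blocked at eps.
All paths are blocked; nu ⊥ lam | {eps, phi, tau} holds.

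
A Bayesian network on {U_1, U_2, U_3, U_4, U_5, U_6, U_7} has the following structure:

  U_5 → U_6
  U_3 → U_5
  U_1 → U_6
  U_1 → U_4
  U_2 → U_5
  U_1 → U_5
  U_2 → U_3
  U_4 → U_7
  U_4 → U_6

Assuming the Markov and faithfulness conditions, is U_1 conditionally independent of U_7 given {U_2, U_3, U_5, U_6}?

Enumerating the 3 paths from U_1 to U_7 and testing each for blocking by {U_2, U_3, U_5, U_6}:
  1. U_1 → U_4 → U_7 — U_4:chain[open] ⇒ active
  2. U_1 → U_6 ← U_4 → U_7 — U_6:collider[open]; U_4:fork[open] ⇒ active
  3. U_1 → U_5 → U_6 ← U_4 → U_7 — U_5:chain[blocks]; U_6:collider[open]; U_4:fork[open] ⇒ blocked
Since the path U_1 → U_4 → U_7 is active, U_1 and U_7 are not d-separated given {U_2, U_3, U_5, U_6}.

No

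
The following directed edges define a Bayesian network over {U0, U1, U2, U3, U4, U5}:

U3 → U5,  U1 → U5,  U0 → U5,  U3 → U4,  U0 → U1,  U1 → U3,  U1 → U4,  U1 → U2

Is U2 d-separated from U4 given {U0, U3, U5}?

No

We examine all 4 paths between U2 and U4:
Path 1: U2 ← U1 → U5 ← U3 → U4
  U3 is a fork here and U3 is conditioned on, so the path is blocked at U3.
Path 2: U2 ← U1 ← U0 → U5 ← U3 → U4
  U0 is a fork here and U0 is conditioned on, so the path is blocked at U0.
Path 3: U2 ← U1 → U4
  U1 is a fork and U1 is not conditioned on — no node blocks this path, so it is active.
Path 4: U2 ← U1 → U3 → U4
  U3 is a chain here and U3 is conditioned on, so the path is blocked at U3.
Since the path U2 ← U1 → U4 is active, U2 and U4 are not d-separated given {U0, U3, U5}.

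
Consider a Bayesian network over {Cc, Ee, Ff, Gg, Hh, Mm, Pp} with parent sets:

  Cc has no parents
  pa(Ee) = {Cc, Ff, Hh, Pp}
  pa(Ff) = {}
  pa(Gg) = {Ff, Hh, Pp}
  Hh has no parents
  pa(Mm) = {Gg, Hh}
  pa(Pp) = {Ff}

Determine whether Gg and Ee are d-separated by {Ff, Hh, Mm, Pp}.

Enumerating the 6 paths from Gg to Ee and testing each for blocking by {Ff, Hh, Mm, Pp}:
Path 1: Gg → Mm ← Hh → Ee
  Hh is a fork here and Hh is conditioned on, so the path is blocked at Hh.
Path 2: Gg ← Ff → Ee
  Ff is a fork here and Ff is conditioned on, so the path is blocked at Ff.
Path 3: Gg ← Ff → Pp → Ee
  Ff is a fork here and Ff is conditioned on, so the path is blocked at Ff.
Path 4: Gg ← Hh → Ee
  Hh is a fork here and Hh is conditioned on, so the path is blocked at Hh.
Path 5: Gg ← Pp ← Ff → Ee
  Pp is a chain here and Pp is conditioned on, so the path is blocked at Pp.
Path 6: Gg ← Pp → Ee
  Pp is a fork here and Pp is conditioned on, so the path is blocked at Pp.
All paths are blocked; Gg ⊥ Ee | {Ff, Hh, Mm, Pp} holds.

Yes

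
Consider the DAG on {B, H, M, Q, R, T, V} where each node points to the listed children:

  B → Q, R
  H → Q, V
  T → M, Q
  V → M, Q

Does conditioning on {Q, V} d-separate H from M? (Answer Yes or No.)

No

4 paths connect H and M; each must be blocked for d-separation to hold:
Path 1: H → V → M
  V is a chain here and V is conditioned on, so the path is blocked at V.
Path 2: H → V → Q ← T → M
  V is a chain here and V is conditioned on, so the path is blocked at V.
Path 3: H → Q ← V → M
  V is a fork here and V is conditioned on, so the path is blocked at V.
Path 4: H → Q ← T → M
  Q is a collider and Q is conditioned on, which opens it; T is a fork and T is not conditioned on — no node blocks this path, so it is active.
Since the path H → Q ← T → M is active, H and M are not d-separated given {Q, V}.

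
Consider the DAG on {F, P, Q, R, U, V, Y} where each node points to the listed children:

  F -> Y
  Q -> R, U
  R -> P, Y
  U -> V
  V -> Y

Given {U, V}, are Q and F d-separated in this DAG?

We examine all 2 paths between Q and F:
  1. Q → R → Y ← F — R:chain[open]; Y:collider[blocks] ⇒ blocked
  2. Q → U → V → Y ← F — U:chain[blocks]; V:chain[blocks]; Y:collider[blocks] ⇒ blocked
Every path is blocked, so Q and F are d-separated given {U, V}.

Yes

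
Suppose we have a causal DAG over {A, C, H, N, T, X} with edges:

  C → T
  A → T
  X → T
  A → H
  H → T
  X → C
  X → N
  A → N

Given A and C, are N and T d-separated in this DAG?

No

4 paths connect N and T; each must be blocked for d-separation to hold:
  1. N ← A → H → T — A:fork[blocks]; H:chain[open] ⇒ blocked
  2. N ← A → T — A:fork[blocks] ⇒ blocked
  3. N ← X → C → T — X:fork[open]; C:chain[blocks] ⇒ blocked
  4. N ← X → T — X:fork[open] ⇒ active
Because an active path exists, N and T are not d-separated.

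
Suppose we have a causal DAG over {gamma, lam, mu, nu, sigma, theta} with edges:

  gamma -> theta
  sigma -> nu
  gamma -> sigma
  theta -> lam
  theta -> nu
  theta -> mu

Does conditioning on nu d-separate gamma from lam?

Enumerating the 2 paths from gamma to lam and testing each for blocking by {nu}:
Path 1: gamma → theta → lam
  theta is a chain and theta is not conditioned on — no node blocks this path, so it is active.
Path 2: gamma → sigma → nu ← theta → lam
  sigma is a chain and sigma is not conditioned on; nu is a collider and nu is conditioned on, which opens it; theta is a fork and theta is not conditioned on — no node blocks this path, so it is active.
Since the path gamma → theta → lam is active, gamma and lam are not d-separated given {nu}.

No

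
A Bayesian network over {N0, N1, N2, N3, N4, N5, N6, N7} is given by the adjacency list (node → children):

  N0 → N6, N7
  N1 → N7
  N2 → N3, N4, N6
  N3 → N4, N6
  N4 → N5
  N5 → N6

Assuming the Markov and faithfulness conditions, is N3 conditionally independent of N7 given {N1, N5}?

5 paths connect N3 and N7; each must be blocked for d-separation to hold:
  1. N3 → N6 ← N0 → N7 — N6:collider[blocks]; N0:fork[open] ⇒ blocked
  2. N3 → N4 ← N2 → N6 ← N0 → N7 — N4:collider[open]; N2:fork[open]; N6:collider[blocks]; N0:fork[open] ⇒ blocked
  3. N3 → N4 → N5 → N6 ← N0 → N7 — N4:chain[open]; N5:chain[blocks]; N6:collider[blocks]; N0:fork[open] ⇒ blocked
  4. N3 ← N2 → N6 ← N0 → N7 — N2:fork[open]; N6:collider[blocks]; N0:fork[open] ⇒ blocked
  5. N3 ← N2 → N4 → N5 → N6 ← N0 → N7 — N2:fork[open]; N4:chain[open]; N5:chain[blocks]; N6:collider[blocks]; N0:fork[open] ⇒ blocked
Every path is blocked, so N3 and N7 are d-separated given {N1, N5}.

Yes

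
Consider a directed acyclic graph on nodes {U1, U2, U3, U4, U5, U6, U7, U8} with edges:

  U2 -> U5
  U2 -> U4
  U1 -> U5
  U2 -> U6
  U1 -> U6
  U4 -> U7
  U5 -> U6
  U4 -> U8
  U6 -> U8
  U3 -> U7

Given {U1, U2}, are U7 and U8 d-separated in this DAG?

Enumerating the 4 paths from U7 to U8 and testing each for blocking by {U1, U2}:
Path 1: U7 ← U4 ← U2 → U5 ← U1 → U6 → U8
  U2 is a fork here and U2 is conditioned on, so the path is blocked at U2.
Path 2: U7 ← U4 ← U2 → U5 → U6 → U8
  U2 is a fork here and U2 is conditioned on, so the path is blocked at U2.
Path 3: U7 ← U4 ← U2 → U6 → U8
  U2 is a fork here and U2 is conditioned on, so the path is blocked at U2.
Path 4: U7 ← U4 → U8
  U4 is a fork and U4 is not conditioned on — no node blocks this path, so it is active.
At least one path is unblocked, so d-separation fails.

No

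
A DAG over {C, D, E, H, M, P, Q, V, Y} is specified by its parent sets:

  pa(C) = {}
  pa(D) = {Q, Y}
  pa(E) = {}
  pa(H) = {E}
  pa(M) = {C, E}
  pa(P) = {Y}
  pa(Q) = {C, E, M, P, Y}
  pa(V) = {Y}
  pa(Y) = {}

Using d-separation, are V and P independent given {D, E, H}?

There are 3 undirected paths between V and P; checking each against the conditioning set {D, E, H}:
Path 1: V ← Y → D ← Q ← P
  Y is a fork and Y is not conditioned on; D is a collider and D is conditioned on, which opens it; Q is a chain and Q is not conditioned on — no node blocks this path, so it is active.
Path 2: V ← Y → P
  Y is a fork and Y is not conditioned on — no node blocks this path, so it is active.
Path 3: V ← Y → Q ← P
  Y is a fork and Y is not conditioned on; Q is a collider and its descendant D is conditioned on, which opens it — no node blocks this path, so it is active.
At least one path is unblocked, so d-separation fails.

No — V and P are not d-separated given {D, E, H}.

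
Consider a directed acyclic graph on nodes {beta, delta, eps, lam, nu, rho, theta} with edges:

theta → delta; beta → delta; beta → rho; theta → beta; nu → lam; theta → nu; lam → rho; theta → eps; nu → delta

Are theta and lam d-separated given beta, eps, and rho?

No — theta and lam are not d-separated given {beta, eps, rho}.

Enumerating the 6 paths from theta to lam and testing each for blocking by {beta, eps, rho}:
  1. theta → beta → delta ← nu → lam — beta:chain[blocks]; delta:collider[blocks]; nu:fork[open] ⇒ blocked
  2. theta → beta → rho ← lam — beta:chain[blocks]; rho:collider[open] ⇒ blocked
  3. theta → delta ← beta → rho ← lam — delta:collider[blocks]; beta:fork[blocks]; rho:collider[open] ⇒ blocked
  4. theta → delta ← nu → lam — delta:collider[blocks]; nu:fork[open] ⇒ blocked
  5. theta → nu → delta ← beta → rho ← lam — nu:chain[open]; delta:collider[blocks]; beta:fork[blocks]; rho:collider[open] ⇒ blocked
  6. theta → nu → lam — nu:chain[open] ⇒ active
At least one path is unblocked, so d-separation fails.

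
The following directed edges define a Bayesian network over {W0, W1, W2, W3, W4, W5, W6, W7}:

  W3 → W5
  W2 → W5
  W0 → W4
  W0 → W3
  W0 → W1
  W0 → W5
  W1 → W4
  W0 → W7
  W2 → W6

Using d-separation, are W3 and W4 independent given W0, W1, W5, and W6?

Yes

There are 4 undirected paths between W3 and W4; checking each against the conditioning set {W0, W1, W5, W6}:
Path 1: W3 → W5 ← W0 → W1 → W4
  W0 is a fork here and W0 is conditioned on, so the path is blocked at W0.
Path 2: W3 → W5 ← W0 → W4
  W0 is a fork here and W0 is conditioned on, so the path is blocked at W0.
Path 3: W3 ← W0 → W1 → W4
  W0 is a fork here and W0 is conditioned on, so the path is blocked at W0.
Path 4: W3 ← W0 → W4
  W0 is a fork here and W0 is conditioned on, so the path is blocked at W0.
All paths are blocked; W3 ⊥ W4 | {W0, W1, W5, W6} holds.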